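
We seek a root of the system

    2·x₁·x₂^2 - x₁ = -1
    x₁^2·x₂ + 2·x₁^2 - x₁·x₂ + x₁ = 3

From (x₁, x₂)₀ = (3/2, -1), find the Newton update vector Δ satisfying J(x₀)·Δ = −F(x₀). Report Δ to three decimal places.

At (3/2, -1): F = (2.500, 2.250).
Jacobian J = [[2·x₂^2 - 1, 4·x₁·x₂], [2·x₁·x₂ + 4·x₁ - x₂ + 1, x₁^2 - x₁]].
At the point, J = [[1.000, -6.000], [5.000, 0.750]] (det J = 30.750).
Solving J·Δ = −F gives Δ = (-0.500, 0.333).

(-0.500, 0.333)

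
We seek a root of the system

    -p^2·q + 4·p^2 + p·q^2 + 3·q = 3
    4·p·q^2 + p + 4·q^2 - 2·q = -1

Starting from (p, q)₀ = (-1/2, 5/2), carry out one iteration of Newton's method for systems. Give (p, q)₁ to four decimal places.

(-0.8810, 2.7381)

At (-1/2, 5/2): F = (1.7500, 8.0000).
Jacobian J = [[-2·p·q + 8·p + q^2, -p^2 + 2·p·q + 3], [4·q^2 + 1, 8·p·q + 8·q - 2]].
At the point, J = [[4.7500, 0.2500], [26.0000, 8.0000]] (det J = 31.5000).
Solving J·Δ = −F gives Δ = (-0.3810, 0.2381).
Then the next iterate is (p, q)₁ = (-0.8810, 2.7381).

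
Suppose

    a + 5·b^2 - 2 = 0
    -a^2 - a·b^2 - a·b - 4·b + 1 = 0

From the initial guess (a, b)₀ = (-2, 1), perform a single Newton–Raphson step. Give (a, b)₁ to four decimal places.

(-0.2222, 0.7222)

At (-2, 1): F = (1.0000, -3.0000).
Jacobian J = [[1, 10·b], [-2·a - b^2 - b, -2·a·b - a - 4]].
At the point, J = [[1.0000, 10.0000], [2.0000, 2.0000]] (det J = -18.0000).
Solving J·Δ = −F gives Δ = (1.7778, -0.2778).
Then the next iterate is (a, b)₁ = (-0.2222, 0.7222).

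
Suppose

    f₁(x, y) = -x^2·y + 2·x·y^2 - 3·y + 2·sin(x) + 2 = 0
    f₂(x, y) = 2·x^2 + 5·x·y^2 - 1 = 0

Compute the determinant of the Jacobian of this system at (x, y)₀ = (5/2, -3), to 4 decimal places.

J = [[-2·x·y + 2·y^2 + 2·cos(x), -x^2 + 4·x·y - 3], [4·x + 5·y^2, 10·x·y]].
At the point, J = [[31.397713, -39.2500], [55.0000, -75.0000]].
det J = -196.0785.

-196.0785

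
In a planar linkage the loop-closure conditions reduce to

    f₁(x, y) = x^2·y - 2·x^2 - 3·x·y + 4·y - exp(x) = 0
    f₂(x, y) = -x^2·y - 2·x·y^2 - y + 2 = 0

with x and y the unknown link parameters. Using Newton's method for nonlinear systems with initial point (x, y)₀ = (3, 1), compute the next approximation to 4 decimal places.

(1.8006, 0.7998)

At (3, 1): F = (-34.085537, -14.0000).
Jacobian J = [[2·x·y - 4·x - 3·y - exp(x), x^2 - 3·x + 4], [-2·x·y - 2·y^2, -x^2 - 4·x·y - 1]].
At the point, J = [[-29.085537, 4.0000], [-8.0000, -22.0000]] (det J = 671.881812).
Solving J·Δ = −F gives Δ = (-1.1994, -0.2002).
Then the next iterate is (x, y)₁ = (1.8006, 0.7998).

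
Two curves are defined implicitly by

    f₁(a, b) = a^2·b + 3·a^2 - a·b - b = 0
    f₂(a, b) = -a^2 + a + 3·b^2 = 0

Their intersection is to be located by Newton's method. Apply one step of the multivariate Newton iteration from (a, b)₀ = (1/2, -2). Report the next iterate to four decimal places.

At (1/2, -2): F = (3.2500, 12.2500).
Jacobian J = [[2·a·b + 6·a - b, a^2 - a - 1], [-2·a + 1, 6·b]].
At the point, J = [[3.0000, -1.2500], [0.0000, -12.0000]] (det J = -36.0000).
Solving J·Δ = −F gives Δ = (-0.6580, 1.0208).
Then the next iterate is (a, b)₁ = (-0.1580, -0.9792).

(-0.1580, -0.9792)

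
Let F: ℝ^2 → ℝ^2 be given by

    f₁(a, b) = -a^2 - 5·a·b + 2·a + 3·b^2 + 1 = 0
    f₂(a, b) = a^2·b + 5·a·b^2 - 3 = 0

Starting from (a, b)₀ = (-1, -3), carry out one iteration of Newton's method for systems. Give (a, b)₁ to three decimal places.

(-0.718, -1.819)

At (-1, -3): F = (10.000, -51.000).
Jacobian J = [[-2·a - 5·b + 2, -5·a + 6·b], [2·a·b + 5·b^2, a^2 + 10·a·b]].
At the point, J = [[19.000, -13.000], [51.000, 31.000]] (det J = 1252.000).
Solving J·Δ = −F gives Δ = (0.282, 1.181).
Then the next iterate is (a, b)₁ = (-0.718, -1.819).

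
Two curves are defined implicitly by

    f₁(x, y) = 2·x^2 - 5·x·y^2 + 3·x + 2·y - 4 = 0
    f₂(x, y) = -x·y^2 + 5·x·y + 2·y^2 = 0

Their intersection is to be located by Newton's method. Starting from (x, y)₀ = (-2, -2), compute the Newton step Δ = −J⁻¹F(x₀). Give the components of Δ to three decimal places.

(-4.102, 3.593)

At (-2, -2): F = (34.000, 36.000).
Jacobian J = [[4·x - 5·y^2 + 3, -10·x·y + 2], [-y^2 + 5·y, -2·x·y + 5·x + 4·y]].
At the point, J = [[-25.000, -38.000], [-14.000, -26.000]] (det J = 118.000).
Solving J·Δ = −F gives Δ = (-4.102, 3.593).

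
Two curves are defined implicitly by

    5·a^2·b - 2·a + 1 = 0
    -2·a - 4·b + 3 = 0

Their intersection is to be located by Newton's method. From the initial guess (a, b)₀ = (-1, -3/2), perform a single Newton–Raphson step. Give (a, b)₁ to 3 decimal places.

At (-1, -3/2): F = (-4.500, 11.000).
Jacobian J = [[10·a·b - 2, 5·a^2], [-2, -4]].
At the point, J = [[13.000, 5.000], [-2.000, -4.000]] (det J = -42.000).
Solving J·Δ = −F gives Δ = (-0.881, 3.190).
Then the next iterate is (a, b)₁ = (-1.881, 1.690).

(-1.881, 1.690)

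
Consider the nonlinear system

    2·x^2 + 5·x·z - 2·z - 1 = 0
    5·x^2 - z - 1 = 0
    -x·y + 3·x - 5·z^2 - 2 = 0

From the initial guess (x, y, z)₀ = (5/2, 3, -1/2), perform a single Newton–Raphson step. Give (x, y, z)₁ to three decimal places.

(1.281, 2.251, -0.225)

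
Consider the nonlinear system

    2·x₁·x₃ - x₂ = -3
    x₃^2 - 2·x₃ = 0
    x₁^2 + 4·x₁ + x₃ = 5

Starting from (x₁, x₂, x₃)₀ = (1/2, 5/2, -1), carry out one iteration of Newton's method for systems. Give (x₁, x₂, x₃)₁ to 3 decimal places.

At (1/2, 5/2, -1): F = (-0.500, 3.000, -3.750).
Jacobian J = [[2·x₃, -1, 2·x₁], [0, 0, 2·x₃ - 2], [2·x₁ + 4, 0, 1]].
At the point, J = [[-2.000, -1.000, 1.000], [0.000, 0.000, -4.000], [5.000, 0.000, 1.000]] (det J = 20.000).
Solving J·Δ = −F gives Δ = (0.600, -0.950, 0.750).
Then the next iterate is (x₁, x₂, x₃)₁ = (1.100, 1.550, -0.250).

(1.100, 1.550, -0.250)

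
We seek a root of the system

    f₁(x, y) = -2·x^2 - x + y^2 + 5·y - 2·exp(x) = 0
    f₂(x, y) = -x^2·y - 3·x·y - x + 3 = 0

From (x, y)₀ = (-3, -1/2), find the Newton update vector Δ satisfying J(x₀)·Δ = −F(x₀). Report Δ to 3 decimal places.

(2.400, -2.203)

At (-3, -1/2): F = (-17.34957, 6.000).
Jacobian J = [[-4·x - 2·exp(x) - 1, 2·y + 5], [-2·x·y - 3·y - 1, -x^2 - 3·x]].
At the point, J = [[10.90043, 4.000], [-2.500, 0.000]] (det J = 10.000).
Solving J·Δ = −F gives Δ = (2.400, -2.203).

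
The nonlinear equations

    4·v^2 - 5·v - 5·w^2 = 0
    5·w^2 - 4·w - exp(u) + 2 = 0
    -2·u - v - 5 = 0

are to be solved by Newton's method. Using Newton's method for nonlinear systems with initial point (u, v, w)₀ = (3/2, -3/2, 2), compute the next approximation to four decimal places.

(-2.6869, 0.3737, 0.2323)

At (3/2, -3/2, 2): F = (-3.5000, 9.518311, -6.5000).
Jacobian J = [[0, 8·v - 5, -10·w], [-exp(u), 0, 10·w - 4], [-2, -1, 0]].
At the point, J = [[0.0000, -17.0000, -20.0000], [-4.481689, 0.0000, 16.0000], [-2.0000, -1.0000, 0.0000]] (det J = 454.366219).
Solving J·Δ = −F gives Δ = (-4.1869, 1.8737, -1.7677).
Then the next iterate is (u, v, w)₁ = (-2.6869, 0.3737, 0.2323).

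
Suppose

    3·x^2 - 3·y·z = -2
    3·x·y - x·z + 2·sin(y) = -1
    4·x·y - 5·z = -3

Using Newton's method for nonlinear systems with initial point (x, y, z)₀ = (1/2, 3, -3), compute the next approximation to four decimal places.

(0.1230, 4.1922, 1.3721)

At (1/2, 3, -3): F = (29.7500, 7.282240, 24.0000).
Jacobian J = [[6·x, -3·z, -3·y], [3·y - z, 3·x + 2·cos(y), -x], [4·y, 4·x, -5]].
At the point, J = [[3.0000, 9.0000, -9.0000], [12.0000, -0.479985, -0.5000], [12.0000, 2.0000, -5.0000]] (det J = 228.361396).
Solving J·Δ = −F gives Δ = (-0.3770, 1.1922, 4.3721).
Then the next iterate is (x, y, z)₁ = (0.1230, 4.1922, 1.3721).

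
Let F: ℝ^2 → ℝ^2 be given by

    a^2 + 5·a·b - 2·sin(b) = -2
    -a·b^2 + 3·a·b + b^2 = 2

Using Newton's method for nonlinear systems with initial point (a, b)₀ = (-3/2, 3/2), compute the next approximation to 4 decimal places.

At (-3/2, 3/2): F = (-8.994990, -3.1250).
Jacobian J = [[2·a + 5·b, 5·a - 2·cos(b)], [-b^2 + 3·b, -2·a·b + 3·a + 2·b]].
At the point, J = [[4.5000, -7.641474], [2.2500, 3.0000]] (det J = 30.693317).
Solving J·Δ = −F gives Δ = (1.6572, -0.2012).
Then the next iterate is (a, b)₁ = (0.1572, 1.2988).

(0.1572, 1.2988)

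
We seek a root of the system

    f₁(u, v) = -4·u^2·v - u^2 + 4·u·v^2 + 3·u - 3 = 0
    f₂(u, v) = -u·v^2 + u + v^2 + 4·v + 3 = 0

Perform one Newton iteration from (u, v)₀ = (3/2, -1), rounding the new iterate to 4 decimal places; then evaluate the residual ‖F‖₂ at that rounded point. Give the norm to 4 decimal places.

At (3/2, -1): F = (14.2500, 0.0000).
Jacobian J = [[-8·u·v - 2·u + 4·v^2 + 3, -4·u^2 + 8·u·v], [-v^2 + 1, -2·u·v + 2·v + 4]].
At the point, J = [[16.0000, -21.0000], [0.0000, 5.0000]] (det J = 80.0000).
Solving J·Δ = −F gives Δ = (-0.8906, 0.0000).
Then the next iterate is (u, v)₁ = (0.6094, -1.0000).
Re-evaluating at (0.6094, -1.0000): F = (2.379905, 0.0000), so ‖F‖₂ = 2.3799.

2.3799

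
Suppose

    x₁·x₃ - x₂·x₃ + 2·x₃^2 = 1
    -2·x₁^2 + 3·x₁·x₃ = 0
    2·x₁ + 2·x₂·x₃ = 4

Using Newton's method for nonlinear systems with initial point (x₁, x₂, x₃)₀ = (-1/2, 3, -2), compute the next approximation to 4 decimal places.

At (-1/2, 3, -2): F = (14.0000, 2.5000, -17.0000).
Jacobian J = [[x₃, -x₃, x₁ - x₂ + 4·x₃], [-4·x₁ + 3·x₃, 0, 3·x₁], [2, 2·x₃, 2·x₂]].
At the point, J = [[-2.0000, 2.0000, -11.5000], [-4.0000, 0.0000, -1.5000], [2.0000, -4.0000, 6.0000]] (det J = -130.0000).
Solving J·Δ = −F gives Δ = (0.4000, -3.1500, 0.6000).
Then the next iterate is (x₁, x₂, x₃)₁ = (-0.1000, -0.1500, -1.4000).

(-0.1000, -0.1500, -1.4000)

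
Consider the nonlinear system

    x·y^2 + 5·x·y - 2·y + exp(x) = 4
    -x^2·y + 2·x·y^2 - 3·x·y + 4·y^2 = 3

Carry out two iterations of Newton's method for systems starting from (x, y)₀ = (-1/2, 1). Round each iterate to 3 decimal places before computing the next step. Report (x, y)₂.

At (-1/2, 1): F = (-8.39347, 1.250).
Jacobian J = [[y^2 + 5·y + exp(x), 2·x·y + 5·x - 2], [-2·x·y + 2·y^2 - 3·y, -x^2 + 4·x·y - 3·x + 8·y]].
At the point, J = [[6.60653, -5.500], [0.000, 7.250]] (det J = 47.89735).
Solving J·Δ = −F gives Δ = (1.127, -0.172).
Then the next iterate is (x, y)₁ = (0.627, 0.828).
Round to (0.627, 0.828) and repeat: F = (-0.75837, -1.28092), J = [[6.69757, 2.17331], [-2.15114, 6.42649]].
Δ = (0.044, 0.214), so (x, y)₂ = (0.671, 1.042).

(0.671, 1.042)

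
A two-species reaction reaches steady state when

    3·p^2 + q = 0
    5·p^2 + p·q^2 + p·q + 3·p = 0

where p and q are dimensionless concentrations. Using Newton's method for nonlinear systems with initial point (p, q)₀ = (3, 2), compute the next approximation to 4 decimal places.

(1.4286, 1.2857)

At (3, 2): F = (29.0000, 72.0000).
Jacobian J = [[6·p, 1], [10·p + q^2 + q + 3, 2·p·q + p]].
At the point, J = [[18.0000, 1.0000], [39.0000, 15.0000]] (det J = 231.0000).
Solving J·Δ = −F gives Δ = (-1.5714, -0.7143).
Then the next iterate is (p, q)₁ = (1.4286, 1.2857).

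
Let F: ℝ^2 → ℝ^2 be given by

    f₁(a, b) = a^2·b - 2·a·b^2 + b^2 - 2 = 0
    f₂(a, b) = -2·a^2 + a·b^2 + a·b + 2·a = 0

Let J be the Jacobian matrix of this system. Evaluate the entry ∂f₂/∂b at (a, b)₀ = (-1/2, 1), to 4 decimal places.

∂f₂/∂b = 2·a·b + a.
At (-1/2, 1) this is -1.5000.

-1.5000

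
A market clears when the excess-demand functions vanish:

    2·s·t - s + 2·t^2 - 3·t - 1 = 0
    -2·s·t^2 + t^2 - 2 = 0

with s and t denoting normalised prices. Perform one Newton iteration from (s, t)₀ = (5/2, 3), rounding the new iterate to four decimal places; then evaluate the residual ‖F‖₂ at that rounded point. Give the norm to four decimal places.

At (5/2, 3): F = (20.5000, -38.0000).
Jacobian J = [[2·t - 1, 2·s + 4·t - 3], [-2·t^2, -4·s·t + 2·t]].
At the point, J = [[5.0000, 14.0000], [-18.0000, -24.0000]] (det J = 132.0000).
Solving J·Δ = −F gives Δ = (-0.3030, -1.3561).
Then the next iterate is (s, t)₁ = (2.1970, 1.6439).
Re-evaluating at (2.1970, 1.6439): F = (4.499411, -11.171970), so ‖F‖₂ = 12.0440.

12.0440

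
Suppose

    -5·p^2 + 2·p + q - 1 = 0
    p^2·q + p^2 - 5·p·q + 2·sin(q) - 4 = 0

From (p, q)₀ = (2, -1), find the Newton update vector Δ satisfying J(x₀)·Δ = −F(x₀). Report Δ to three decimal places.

(-1.008, -0.147)

At (2, -1): F = (-18.000, 4.31706).
Jacobian J = [[-10·p + 2, 1], [2·p·q + 2·p - 5·q, p^2 - 5·p + 2·cos(q)]].
At the point, J = [[-18.000, 1.000], [5.000, -4.91940]] (det J = 83.54912).
Solving J·Δ = −F gives Δ = (-1.008, -0.147).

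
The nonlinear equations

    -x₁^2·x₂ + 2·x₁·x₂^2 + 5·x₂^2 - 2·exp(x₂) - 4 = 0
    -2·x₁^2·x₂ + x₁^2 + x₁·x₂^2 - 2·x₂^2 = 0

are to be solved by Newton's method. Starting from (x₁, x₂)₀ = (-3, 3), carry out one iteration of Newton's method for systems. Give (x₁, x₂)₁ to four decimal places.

(-0.3631, 3.2675)

At (-3, 3): F = (-80.171074, -90.0000).
Jacobian J = [[-2·x₁·x₂ + 2·x₂^2, -x₁^2 + 4·x₁·x₂ + 10·x₂ - 2·exp(x₂)], [-4·x₁·x₂ + 2·x₁ + x₂^2, -2·x₁^2 + 2·x₁·x₂ - 4·x₂]].
At the point, J = [[36.0000, -55.171074], [39.0000, -48.0000]] (det J = 423.671880).
Solving J·Δ = −F gives Δ = (2.6369, 0.2675).
Then the next iterate is (x₁, x₂)₁ = (-0.3631, 3.2675).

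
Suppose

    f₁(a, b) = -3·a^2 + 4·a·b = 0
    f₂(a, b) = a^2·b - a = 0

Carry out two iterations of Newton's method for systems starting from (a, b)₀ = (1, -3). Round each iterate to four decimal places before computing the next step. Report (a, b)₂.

(1.6284, 1.5247)

At (1, -3): F = (-15.0000, -4.0000).
Jacobian J = [[-6·a + 4·b, 4·a], [2·a·b - 1, a^2]].
At the point, J = [[-18.0000, 4.0000], [-7.0000, 1.0000]] (det J = 10.0000).
Solving J·Δ = −F gives Δ = (-0.1000, 3.3000).
Then the next iterate is (a, b)₁ = (0.9000, 0.3000).
Round to (0.9000, 0.3000) and repeat: F = (-1.3500, -0.6570), J = [[-4.2000, 3.6000], [-0.4600, 0.8100]].
Δ = (0.7284, 1.2247), so (a, b)₂ = (1.6284, 1.5247).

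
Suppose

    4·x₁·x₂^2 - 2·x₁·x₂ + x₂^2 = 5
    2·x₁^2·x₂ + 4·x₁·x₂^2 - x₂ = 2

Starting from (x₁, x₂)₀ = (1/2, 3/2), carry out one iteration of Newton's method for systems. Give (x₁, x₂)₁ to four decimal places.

(0.2996, 1.6190)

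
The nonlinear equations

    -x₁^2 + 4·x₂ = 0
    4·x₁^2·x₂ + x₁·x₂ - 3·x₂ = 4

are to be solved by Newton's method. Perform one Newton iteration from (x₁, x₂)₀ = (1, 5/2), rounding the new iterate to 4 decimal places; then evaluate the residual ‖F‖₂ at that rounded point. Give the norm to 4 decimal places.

2.8874

At (1, 5/2): F = (9.0000, 1.0000).
Jacobian J = [[-2·x₁, 4], [8·x₁·x₂ + x₂, 4·x₁^2 + x₁ - 3]].
At the point, J = [[-2.0000, 4.0000], [22.5000, 2.0000]] (det J = -94.0000).
Solving J·Δ = −F gives Δ = (0.1489, -2.1755).
Then the next iterate is (x₁, x₂)₁ = (1.1489, 0.3245).
Re-evaluating at (1.1489, 0.3245): F = (-0.021971, -2.887359), so ‖F‖₂ = 2.8874.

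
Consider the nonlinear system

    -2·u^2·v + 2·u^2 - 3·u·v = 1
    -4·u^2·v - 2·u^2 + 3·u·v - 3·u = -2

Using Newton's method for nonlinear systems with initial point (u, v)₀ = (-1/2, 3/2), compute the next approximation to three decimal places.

(-2.833, -7.667)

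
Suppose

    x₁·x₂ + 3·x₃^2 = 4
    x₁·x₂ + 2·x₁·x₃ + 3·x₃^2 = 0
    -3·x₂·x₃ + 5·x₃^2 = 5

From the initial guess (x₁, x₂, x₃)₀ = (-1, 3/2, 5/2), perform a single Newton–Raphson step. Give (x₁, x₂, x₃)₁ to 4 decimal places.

At (-1, 3/2, 5/2): F = (13.2500, 12.2500, 15.0000).
Jacobian J = [[x₂, x₁, 6·x₃], [x₂ + 2·x₃, x₁, 2·x₁ + 6·x₃], [0, -3·x₃, -3·x₂ + 10·x₃]].
At the point, J = [[1.5000, -1.0000, 15.0000], [6.5000, -1.0000, 13.0000], [0.0000, -7.5000, 20.5000]] (det J = -482.5000).
Solving J·Δ = −F gives Δ = (-0.1591, -0.4536, -0.8977).
Then the next iterate is (x₁, x₂, x₃)₁ = (-1.1591, 1.0464, 1.6023).

(-1.1591, 1.0464, 1.6023)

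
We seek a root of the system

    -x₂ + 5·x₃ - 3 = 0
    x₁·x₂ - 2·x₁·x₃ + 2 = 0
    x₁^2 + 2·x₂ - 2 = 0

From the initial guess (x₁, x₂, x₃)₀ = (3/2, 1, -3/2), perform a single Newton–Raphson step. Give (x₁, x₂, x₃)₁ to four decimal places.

(1.4670, -0.0755, 0.5849)

At (3/2, 1, -3/2): F = (-11.5000, 8.0000, 2.2500).
Jacobian J = [[0, -1, 5], [x₂ - 2·x₃, x₁, -2·x₁], [2·x₁, 2, 0]].
At the point, J = [[0.0000, -1.0000, 5.0000], [4.0000, 1.5000, -3.0000], [3.0000, 2.0000, 0.0000]] (det J = 26.5000).
Solving J·Δ = −F gives Δ = (-0.0330, -1.0755, 2.0849).
Then the next iterate is (x₁, x₂, x₃)₁ = (1.4670, -0.0755, 0.5849).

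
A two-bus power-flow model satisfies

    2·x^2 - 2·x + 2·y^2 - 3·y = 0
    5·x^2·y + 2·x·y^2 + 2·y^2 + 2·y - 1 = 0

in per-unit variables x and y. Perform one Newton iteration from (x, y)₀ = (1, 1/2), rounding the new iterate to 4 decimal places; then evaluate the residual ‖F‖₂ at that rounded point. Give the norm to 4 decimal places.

At (1, 1/2): F = (-1.0000, 3.5000).
Jacobian J = [[4·x - 2, 4·y - 3], [10·x·y + 2·y^2, 5·x^2 + 4·x·y + 4·y + 2]].
At the point, J = [[2.0000, -1.0000], [5.5000, 11.0000]] (det J = 27.5000).
Solving J·Δ = −F gives Δ = (0.2727, -0.4545).
Then the next iterate is (x, y)₁ = (1.2727, 0.0455).
Re-evaluating at (1.2727, 0.0455): F = (0.561771, -0.531093), so ‖F‖₂ = 0.7731.

0.7731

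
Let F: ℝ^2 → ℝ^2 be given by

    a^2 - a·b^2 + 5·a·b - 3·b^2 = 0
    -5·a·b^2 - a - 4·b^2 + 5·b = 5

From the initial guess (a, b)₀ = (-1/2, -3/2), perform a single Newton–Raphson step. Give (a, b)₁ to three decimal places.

At (-1/2, -3/2): F = (-1.625, -15.375).
Jacobian J = [[2·a - b^2 + 5·b, -2·a·b + 5·a - 6·b], [-5·b^2 - 1, -10·a·b - 8·b + 5]].
At the point, J = [[-10.750, 5.000], [-12.250, 9.500]] (det J = -40.875).
Solving J·Δ = −F gives Δ = (1.503, 3.557).
Then the next iterate is (a, b)₁ = (1.003, 2.057).

(1.003, 2.057)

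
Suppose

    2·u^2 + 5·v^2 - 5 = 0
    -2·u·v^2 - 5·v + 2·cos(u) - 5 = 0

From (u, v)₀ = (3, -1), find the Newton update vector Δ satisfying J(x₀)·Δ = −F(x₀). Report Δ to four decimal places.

(-0.7552, 0.8938)

At (3, -1): F = (18.0000, -7.979985).
Jacobian J = [[4·u, 10·v], [-2·v^2 - 2·sin(u), -4·u·v - 5]].
At the point, J = [[12.0000, -10.0000], [-2.282240, 7.0000]] (det J = 61.177600).
Solving J·Δ = −F gives Δ = (-0.7552, 0.8938).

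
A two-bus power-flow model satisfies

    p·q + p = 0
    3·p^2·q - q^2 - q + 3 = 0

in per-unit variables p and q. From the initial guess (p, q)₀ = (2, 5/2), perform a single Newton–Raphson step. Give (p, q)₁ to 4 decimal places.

(1.8333, -0.7083)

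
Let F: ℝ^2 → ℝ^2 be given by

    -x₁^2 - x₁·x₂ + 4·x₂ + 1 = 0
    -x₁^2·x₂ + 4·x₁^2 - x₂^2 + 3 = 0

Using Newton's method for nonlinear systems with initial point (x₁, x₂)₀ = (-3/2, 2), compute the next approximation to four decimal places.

At (-3/2, 2): F = (9.7500, 3.5000).
Jacobian J = [[-2·x₁ - x₂, -x₁ + 4], [-2·x₁·x₂ + 8·x₁, -x₁^2 - 2·x₂]].
At the point, J = [[1.0000, 5.5000], [-6.0000, -6.2500]] (det J = 26.7500).
Solving J·Δ = −F gives Δ = (2.9977, -2.3178).
Then the next iterate is (x₁, x₂)₁ = (1.4977, -0.3178).

(1.4977, -0.3178)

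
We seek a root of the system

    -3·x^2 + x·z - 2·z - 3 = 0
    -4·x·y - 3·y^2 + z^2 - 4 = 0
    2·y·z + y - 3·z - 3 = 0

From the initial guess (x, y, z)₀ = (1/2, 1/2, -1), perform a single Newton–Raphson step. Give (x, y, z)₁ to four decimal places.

At (1/2, 1/2, -1): F = (-2.2500, -4.7500, -0.5000).
Jacobian J = [[-6·x + z, 0, x - 2], [-4·y, -4·x - 6·y, 2·z], [0, 2·z + 1, 2·y - 3]].
At the point, J = [[-4.0000, 0.0000, -1.5000], [-2.0000, -5.0000, -2.0000], [0.0000, -1.0000, -2.0000]] (det J = -35.0000).
Solving J·Δ = −F gives Δ = (-0.6107, -0.7571, 0.1286).
Then the next iterate is (x, y, z)₁ = (-0.1107, -0.2571, -0.8714).

(-0.1107, -0.2571, -0.8714)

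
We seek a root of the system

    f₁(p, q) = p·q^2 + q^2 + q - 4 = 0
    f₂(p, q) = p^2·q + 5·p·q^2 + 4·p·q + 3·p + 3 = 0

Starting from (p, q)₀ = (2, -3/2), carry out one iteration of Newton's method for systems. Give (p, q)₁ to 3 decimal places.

(5.800, -0.275)

At (2, -3/2): F = (1.250, 13.500).
Jacobian J = [[q^2, 2·p·q + 2·q + 1], [2·p·q + 5·q^2 + 4·q + 3, p^2 + 10·p·q + 4·p]].
At the point, J = [[2.250, -8.000], [2.250, -18.000]] (det J = -22.500).
Solving J·Δ = −F gives Δ = (3.800, 1.225).
Then the next iterate is (p, q)₁ = (5.800, -0.275).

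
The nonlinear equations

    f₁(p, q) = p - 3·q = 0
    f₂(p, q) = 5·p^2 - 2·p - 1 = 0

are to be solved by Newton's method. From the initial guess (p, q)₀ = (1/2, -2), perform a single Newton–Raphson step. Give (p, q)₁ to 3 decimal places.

At (1/2, -2): F = (6.500, -0.750).
Jacobian J = [[1, -3], [10·p - 2, 0]].
At the point, J = [[1.000, -3.000], [3.000, 0.000]] (det J = 9.000).
Solving J·Δ = −F gives Δ = (0.250, 2.250).
Then the next iterate is (p, q)₁ = (0.750, 0.250).

(0.750, 0.250)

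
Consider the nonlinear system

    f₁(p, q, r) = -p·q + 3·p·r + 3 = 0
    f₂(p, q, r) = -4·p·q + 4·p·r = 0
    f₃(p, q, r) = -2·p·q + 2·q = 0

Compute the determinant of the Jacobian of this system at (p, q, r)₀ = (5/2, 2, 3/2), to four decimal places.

-80.0000

J = [[-q + 3·r, -p, 3·p], [-4·q + 4·r, -4·p, 4·p], [-2·q, -2·p + 2, 0]].
At the point, J = [[2.5000, -2.5000, 7.5000], [-2.0000, -10.0000, 10.0000], [-4.0000, -3.0000, 0.0000]].
det J = -80.0000.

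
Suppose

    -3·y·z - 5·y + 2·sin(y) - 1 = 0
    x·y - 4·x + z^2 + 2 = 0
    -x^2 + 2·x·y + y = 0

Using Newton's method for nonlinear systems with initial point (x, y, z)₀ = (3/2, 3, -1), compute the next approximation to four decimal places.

(0.4889, 1.3208, -1.0038)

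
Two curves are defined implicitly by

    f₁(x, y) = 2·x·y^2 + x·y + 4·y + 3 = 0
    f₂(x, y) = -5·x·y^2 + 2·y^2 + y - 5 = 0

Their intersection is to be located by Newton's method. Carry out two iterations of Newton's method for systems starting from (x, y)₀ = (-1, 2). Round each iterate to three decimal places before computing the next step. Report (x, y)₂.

At (-1, 2): F = (1.000, 25.000).
Jacobian J = [[2·y^2 + y, 4·x·y + x + 4], [-5·y^2, -10·x·y + 4·y + 1]].
At the point, J = [[10.000, -5.000], [-20.000, 29.000]] (det J = 190.000).
Solving J·Δ = −F gives Δ = (-0.811, -1.421).
Then the next iterate is (x, y)₁ = (-1.811, 0.579).
Round to (-1.811, 0.579) and repeat: F = (3.05319, -0.71491), J = [[1.24948, -2.00528], [-1.67620, 13.80169]].
Δ = (-2.932, -0.304), so (x, y)₂ = (-4.743, 0.275).

(-4.743, 0.275)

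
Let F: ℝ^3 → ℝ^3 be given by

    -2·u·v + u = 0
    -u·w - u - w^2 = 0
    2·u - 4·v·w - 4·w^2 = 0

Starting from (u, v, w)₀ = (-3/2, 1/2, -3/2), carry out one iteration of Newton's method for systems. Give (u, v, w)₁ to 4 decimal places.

(1.1250, 0.5000, -1.1250)

At (-3/2, 1/2, -3/2): F = (0.0000, -3.0000, -9.0000).
Jacobian J = [[-2·v + 1, -2·u, 0], [-w - 1, 0, -u - 2·w], [2, -4·w, -4·v - 8·w]].
At the point, J = [[0.0000, 3.0000, 0.0000], [0.5000, 0.0000, 4.5000], [2.0000, 6.0000, 10.0000]] (det J = 12.0000).
Solving J·Δ = −F gives Δ = (2.6250, 0.0000, 0.3750).
Then the next iterate is (u, v, w)₁ = (1.1250, 0.5000, -1.1250).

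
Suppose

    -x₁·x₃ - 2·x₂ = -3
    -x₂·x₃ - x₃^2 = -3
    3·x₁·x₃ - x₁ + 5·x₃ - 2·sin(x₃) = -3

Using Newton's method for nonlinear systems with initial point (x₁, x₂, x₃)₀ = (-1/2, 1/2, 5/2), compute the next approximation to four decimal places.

At (-1/2, 1/2, 5/2): F = (3.2500, -4.5000, 11.053056).
Jacobian J = [[-x₃, -2, -x₁], [0, -x₃, -x₂ - 2·x₃], [3·x₃ - 1, 0, 3·x₁ - 2·cos(x₃) + 5]].
At the point, J = [[-2.5000, -2.0000, 0.5000], [0.0000, -2.5000, -5.5000], [6.5000, 0.0000, 5.102287]] (det J = 111.514295).
Solving J·Δ = −F gives Δ = (-0.4306, 1.7589, -1.6177).
Then the next iterate is (x₁, x₂, x₃)₁ = (-0.9306, 2.2589, 0.8823).

(-0.9306, 2.2589, 0.8823)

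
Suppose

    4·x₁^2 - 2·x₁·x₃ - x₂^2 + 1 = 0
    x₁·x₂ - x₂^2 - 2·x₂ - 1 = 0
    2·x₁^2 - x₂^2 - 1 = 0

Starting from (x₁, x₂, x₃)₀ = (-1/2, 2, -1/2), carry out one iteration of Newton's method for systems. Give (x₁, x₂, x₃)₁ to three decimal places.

At (-1/2, 2, -1/2): F = (-2.500, -10.000, -4.500).
Jacobian J = [[8·x₁ - 2·x₃, -2·x₂, -2·x₁], [x₂, x₁ - 2·x₂ - 2, 0], [4·x₁, -2·x₂, 0]].
At the point, J = [[-3.000, -4.000, 1.000], [2.000, -6.500, 0.000], [-2.000, -4.000, 0.000]] (det J = -21.000).
Solving J·Δ = −F gives Δ = (0.512, -1.381, -1.488).
Then the next iterate is (x₁, x₂, x₃)₁ = (0.012, 0.619, -1.988).

(0.012, 0.619, -1.988)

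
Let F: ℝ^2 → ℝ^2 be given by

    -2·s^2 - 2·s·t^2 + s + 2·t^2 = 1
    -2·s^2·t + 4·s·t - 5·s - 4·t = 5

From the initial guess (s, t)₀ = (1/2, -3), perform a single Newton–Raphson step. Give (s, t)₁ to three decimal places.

(-0.581, 1.757)

At (1/2, -3): F = (8.000, 0.000).
Jacobian J = [[-4·s - 2·t^2 + 1, -4·s·t + 4·t], [-4·s·t + 4·t - 5, -2·s^2 + 4·s - 4]].
At the point, J = [[-19.000, -6.000], [-11.000, -2.500]] (det J = -18.500).
Solving J·Δ = −F gives Δ = (-1.081, 4.757).
Then the next iterate is (s, t)₁ = (-0.581, 1.757).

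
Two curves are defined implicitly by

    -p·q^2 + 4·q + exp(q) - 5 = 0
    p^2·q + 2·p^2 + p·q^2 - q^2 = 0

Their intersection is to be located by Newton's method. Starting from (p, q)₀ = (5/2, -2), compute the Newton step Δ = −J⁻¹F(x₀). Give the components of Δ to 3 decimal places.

At (5/2, -2): F = (-22.86466, 6.000).
Jacobian J = [[-q^2, -2·p·q + exp(q) + 4], [2·p·q + 4·p + q^2, p^2 + 2·p·q - 2·q]].
At the point, J = [[-4.000, 14.13534], [4.000, 0.250]] (det J = -57.54134).
Solving J·Δ = −F gives Δ = (-1.573, 1.172).

(-1.573, 1.172)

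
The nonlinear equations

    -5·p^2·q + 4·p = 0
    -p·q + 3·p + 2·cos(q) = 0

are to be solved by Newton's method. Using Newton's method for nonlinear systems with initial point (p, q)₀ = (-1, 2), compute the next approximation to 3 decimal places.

(-0.843, -0.047)

At (-1, 2): F = (-14.000, -1.83229).
Jacobian J = [[-10·p·q + 4, -5·p^2], [-q + 3, -p - 2·sin(q)]].
At the point, J = [[24.000, -5.000], [1.000, -0.81859]] (det J = -14.64628).
Solving J·Δ = −F gives Δ = (0.157, -2.047).
Then the next iterate is (p, q)₁ = (-0.843, -0.047).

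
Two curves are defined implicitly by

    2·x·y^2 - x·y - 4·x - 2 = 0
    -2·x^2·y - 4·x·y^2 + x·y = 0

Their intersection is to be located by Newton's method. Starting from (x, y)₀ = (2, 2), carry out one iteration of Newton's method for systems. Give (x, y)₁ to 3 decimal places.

(0.430, 2.081)

At (2, 2): F = (2.000, -44.000).
Jacobian J = [[2·y^2 - y - 4, 4·x·y - x], [-4·x·y - 4·y^2 + y, -2·x^2 - 8·x·y + x]].
At the point, J = [[2.000, 14.000], [-30.000, -38.000]] (det J = 344.000).
Solving J·Δ = −F gives Δ = (-1.570, 0.081).
Then the next iterate is (x, y)₁ = (0.430, 2.081).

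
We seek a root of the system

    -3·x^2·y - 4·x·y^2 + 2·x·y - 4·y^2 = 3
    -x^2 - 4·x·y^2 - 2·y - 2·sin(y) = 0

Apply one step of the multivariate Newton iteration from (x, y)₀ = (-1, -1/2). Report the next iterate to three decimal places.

(-1.312, -0.288)

At (-1, -1/2): F = (-0.500, 1.95885).
Jacobian J = [[-6·x·y - 4·y^2 + 2·y, -3·x^2 - 8·x·y + 2·x - 8·y], [-2·x - 4·y^2, -8·x·y - 2·cos(y) - 2]].
At the point, J = [[-5.000, -5.000], [1.000, -7.75517]] (det J = 43.77583).
Solving J·Δ = −F gives Δ = (-0.312, 0.212).
Then the next iterate is (x, y)₁ = (-1.312, -0.288).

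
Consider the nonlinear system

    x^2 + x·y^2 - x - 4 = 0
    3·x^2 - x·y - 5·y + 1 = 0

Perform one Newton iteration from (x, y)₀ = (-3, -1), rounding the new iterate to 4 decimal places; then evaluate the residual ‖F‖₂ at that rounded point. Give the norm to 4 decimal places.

7.0058

At (-3, -1): F = (5.0000, 30.0000).
Jacobian J = [[2·x + y^2 - 1, 2·x·y], [6·x - y, -x - 5]].
At the point, J = [[-6.0000, 6.0000], [-17.0000, -2.0000]] (det J = 114.0000).
Solving J·Δ = −F gives Δ = (1.6667, 0.8333).
Then the next iterate is (x, y)₁ = (-1.3333, -0.1667).
Re-evaluating at (-1.3333, -0.1667): F = (-0.926062, 6.944306), so ‖F‖₂ = 7.0058.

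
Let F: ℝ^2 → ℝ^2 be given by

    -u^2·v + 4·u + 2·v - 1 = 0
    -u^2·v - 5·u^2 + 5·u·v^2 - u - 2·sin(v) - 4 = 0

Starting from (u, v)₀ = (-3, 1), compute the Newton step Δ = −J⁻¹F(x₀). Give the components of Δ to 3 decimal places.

(2.482, 0.688)

At (-3, 1): F = (-20.000, -71.68294).
Jacobian J = [[-2·u·v + 4, -u^2 + 2], [-2·u·v - 10·u + 5·v^2 - 1, -u^2 + 10·u·v - 2·cos(v)]].
At the point, J = [[10.000, -7.000], [40.000, -40.08060]] (det J = -120.80605).
Solving J·Δ = −F gives Δ = (2.482, 0.688).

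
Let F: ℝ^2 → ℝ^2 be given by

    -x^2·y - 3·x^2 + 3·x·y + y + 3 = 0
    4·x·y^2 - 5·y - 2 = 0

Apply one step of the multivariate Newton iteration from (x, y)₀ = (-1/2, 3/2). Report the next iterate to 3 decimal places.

At (-1/2, 3/2): F = (1.125, -14.000).
Jacobian J = [[-2·x·y - 6·x + 3·y, -x^2 + 3·x + 1], [4·y^2, 8·x·y - 5]].
At the point, J = [[9.000, -0.750], [9.000, -11.000]] (det J = -92.250).
Solving J·Δ = −F gives Δ = (-0.248, -1.476).
Then the next iterate is (x, y)₁ = (-0.748, 0.024).

(-0.748, 0.024)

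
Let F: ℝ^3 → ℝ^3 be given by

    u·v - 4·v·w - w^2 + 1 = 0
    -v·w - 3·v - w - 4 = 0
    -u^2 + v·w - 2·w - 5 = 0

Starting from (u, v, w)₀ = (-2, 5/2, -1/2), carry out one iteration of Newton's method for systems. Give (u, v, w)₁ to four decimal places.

(-0.3385, -2.1628, 0.0449)

At (-2, 5/2, -1/2): F = (0.7500, -9.7500, -9.2500).
Jacobian J = [[v, u - 4·w, -4·v - 2·w], [0, -w - 3, -v - 1], [-2·u, w, v - 2]].
At the point, J = [[2.5000, 0.0000, -9.0000], [0.0000, -2.5000, -3.5000], [4.0000, -0.5000, 0.5000]] (det J = -97.5000).
Solving J·Δ = −F gives Δ = (1.6615, -4.6628, 0.5449).
Then the next iterate is (u, v, w)₁ = (-0.3385, -2.1628, 0.0449).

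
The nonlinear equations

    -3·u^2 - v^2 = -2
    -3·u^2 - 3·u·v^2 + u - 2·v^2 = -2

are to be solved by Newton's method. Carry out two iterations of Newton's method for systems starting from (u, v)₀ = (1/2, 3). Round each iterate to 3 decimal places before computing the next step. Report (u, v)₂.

(-0.383, 1.791)

At (1/2, 3): F = (-7.750, -29.750).
Jacobian J = [[-6·u, -2·v], [-6·u - 3·v^2 + 1, -6·u·v - 4·v]].
At the point, J = [[-3.000, -6.000], [-29.000, -21.000]] (det J = -111.000).
Solving J·Δ = −F gives Δ = (-0.142, -1.221).
Then the next iterate is (u, v)₁ = (0.358, 1.779).
Round to (0.358, 1.779) and repeat: F = (-1.54933, -7.75521), J = [[-2.148, -3.558], [-10.64252, -10.93729]].
Δ = (-0.741, 0.012), so (u, v)₂ = (-0.383, 1.791).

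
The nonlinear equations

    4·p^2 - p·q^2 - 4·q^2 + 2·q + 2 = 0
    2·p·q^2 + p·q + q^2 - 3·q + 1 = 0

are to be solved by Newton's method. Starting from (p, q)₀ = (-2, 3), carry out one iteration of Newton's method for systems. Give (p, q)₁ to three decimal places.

(-1.302, 1.855)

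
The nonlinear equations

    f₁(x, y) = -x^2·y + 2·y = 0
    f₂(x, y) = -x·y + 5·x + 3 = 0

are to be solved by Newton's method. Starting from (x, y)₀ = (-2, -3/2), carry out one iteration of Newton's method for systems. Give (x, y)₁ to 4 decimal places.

At (-2, -3/2): F = (3.0000, -10.0000).
Jacobian J = [[-2·x·y, -x^2 + 2], [-y + 5, -x]].
At the point, J = [[-6.0000, -2.0000], [6.5000, 2.0000]] (det J = 1.0000).
Solving J·Δ = −F gives Δ = (14.0000, -40.5000).
Then the next iterate is (x, y)₁ = (12.0000, -42.0000).

(12.0000, -42.0000)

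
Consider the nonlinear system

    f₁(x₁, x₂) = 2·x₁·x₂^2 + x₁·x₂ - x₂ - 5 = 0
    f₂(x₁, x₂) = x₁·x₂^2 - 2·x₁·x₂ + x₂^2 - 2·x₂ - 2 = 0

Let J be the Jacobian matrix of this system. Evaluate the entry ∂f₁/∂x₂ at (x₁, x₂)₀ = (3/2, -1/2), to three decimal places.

∂f₁/∂x₂ = 4·x₁·x₂ + x₁ - 1.
At (3/2, -1/2) this is -2.500.

-2.500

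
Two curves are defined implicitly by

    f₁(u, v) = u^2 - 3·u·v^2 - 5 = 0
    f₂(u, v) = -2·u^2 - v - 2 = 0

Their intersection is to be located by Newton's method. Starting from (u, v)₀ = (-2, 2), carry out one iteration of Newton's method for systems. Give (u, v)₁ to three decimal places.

(-0.494, 2.045)

At (-2, 2): F = (23.000, -12.000).
Jacobian J = [[2·u - 3·v^2, -6·u·v], [-4·u, -1]].
At the point, J = [[-16.000, 24.000], [8.000, -1.000]] (det J = -176.000).
Solving J·Δ = −F gives Δ = (1.506, 0.045).
Then the next iterate is (u, v)₁ = (-0.494, 2.045).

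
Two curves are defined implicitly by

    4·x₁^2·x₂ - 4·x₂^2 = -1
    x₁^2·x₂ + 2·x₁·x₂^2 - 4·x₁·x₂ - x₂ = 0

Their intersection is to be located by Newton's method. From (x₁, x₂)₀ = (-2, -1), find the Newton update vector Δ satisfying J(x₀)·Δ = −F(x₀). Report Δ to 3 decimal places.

(0.016, 0.781)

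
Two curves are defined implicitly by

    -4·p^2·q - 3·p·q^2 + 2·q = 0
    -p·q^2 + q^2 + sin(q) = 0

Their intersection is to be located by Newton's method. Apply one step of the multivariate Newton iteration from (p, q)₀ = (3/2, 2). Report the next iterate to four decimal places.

At (3/2, 2): F = (-32.0000, -1.090703).
Jacobian J = [[-8·p·q - 3·q^2, -4·p^2 - 6·p·q + 2], [-q^2, -2·p·q + 2·q + cos(q)]].
At the point, J = [[-36.0000, -25.0000], [-4.0000, -2.416147]] (det J = -13.018714).
Solving J·Δ = −F gives Δ = (3.8444, -6.8159).
Then the next iterate is (p, q)₁ = (5.3444, -4.8159).

(5.3444, -4.8159)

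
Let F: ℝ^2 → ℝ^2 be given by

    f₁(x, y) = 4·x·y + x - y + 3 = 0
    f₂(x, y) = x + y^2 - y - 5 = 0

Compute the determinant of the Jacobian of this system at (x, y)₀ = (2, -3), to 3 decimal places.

70.000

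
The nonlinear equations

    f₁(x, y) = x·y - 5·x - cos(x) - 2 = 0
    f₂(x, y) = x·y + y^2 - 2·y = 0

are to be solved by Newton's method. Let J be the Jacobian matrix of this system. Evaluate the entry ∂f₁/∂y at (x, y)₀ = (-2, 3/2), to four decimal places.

-2.0000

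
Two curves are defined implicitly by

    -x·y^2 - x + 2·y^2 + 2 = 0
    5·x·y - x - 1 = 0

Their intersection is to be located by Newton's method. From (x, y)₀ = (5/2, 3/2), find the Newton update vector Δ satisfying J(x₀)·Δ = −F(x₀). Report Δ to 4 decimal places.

(0.0830, -1.2632)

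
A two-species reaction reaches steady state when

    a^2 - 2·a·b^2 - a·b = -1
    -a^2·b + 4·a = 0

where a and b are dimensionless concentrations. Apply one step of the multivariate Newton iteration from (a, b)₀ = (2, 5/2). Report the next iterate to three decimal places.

(2.636, 1.045)

At (2, 5/2): F = (-25.000, -2.000).
Jacobian J = [[2·a - 2·b^2 - b, -4·a·b - a], [-2·a·b + 4, -a^2]].
At the point, J = [[-11.000, -22.000], [-6.000, -4.000]] (det J = -88.000).
Solving J·Δ = −F gives Δ = (0.636, -1.455).
Then the next iterate is (a, b)₁ = (2.636, 1.045).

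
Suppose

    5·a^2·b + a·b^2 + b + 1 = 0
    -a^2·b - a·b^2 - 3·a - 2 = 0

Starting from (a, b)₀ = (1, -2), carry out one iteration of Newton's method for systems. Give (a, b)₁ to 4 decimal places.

At (1, -2): F = (-7.0000, -7.0000).
Jacobian J = [[10·a·b + b^2, 5·a^2 + 2·a·b + 1], [-2·a·b - b^2 - 3, -a^2 - 2·a·b]].
At the point, J = [[-16.0000, 2.0000], [-3.0000, 3.0000]] (det J = -42.0000).
Solving J·Δ = −F gives Δ = (-0.1667, 2.1667).
Then the next iterate is (a, b)₁ = (0.8333, 0.1667).

(0.8333, 0.1667)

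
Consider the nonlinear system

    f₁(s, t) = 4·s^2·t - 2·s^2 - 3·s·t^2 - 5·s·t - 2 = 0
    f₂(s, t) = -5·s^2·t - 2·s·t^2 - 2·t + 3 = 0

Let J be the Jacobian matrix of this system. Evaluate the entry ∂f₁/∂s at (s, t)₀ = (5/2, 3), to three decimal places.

∂f₁/∂s = 8·s·t - 4·s - 3·t^2 - 5·t.
At (5/2, 3) this is 8.000.

8.000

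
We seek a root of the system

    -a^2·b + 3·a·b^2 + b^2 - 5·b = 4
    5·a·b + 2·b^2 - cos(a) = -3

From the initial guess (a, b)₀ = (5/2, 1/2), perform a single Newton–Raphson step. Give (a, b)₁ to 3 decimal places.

(-2.231, 0.783)

At (5/2, 1/2): F = (-7.500, 10.55114).
Jacobian J = [[-2·a·b + 3·b^2, -a^2 + 6·a·b + 2·b - 5], [5·b + sin(a), 5·a + 4·b]].
At the point, J = [[-1.750, -2.750], [3.09847, 14.500]] (det J = -16.85420).
Solving J·Δ = −F gives Δ = (-4.731, 0.283).
Then the next iterate is (a, b)₁ = (-2.231, 0.783).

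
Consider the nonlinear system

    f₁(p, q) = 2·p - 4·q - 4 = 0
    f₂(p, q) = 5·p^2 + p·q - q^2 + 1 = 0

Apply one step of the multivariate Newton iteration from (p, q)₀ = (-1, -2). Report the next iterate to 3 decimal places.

At (-1, -2): F = (2.000, 4.000).
Jacobian J = [[2, -4], [10·p + q, p - 2·q]].
At the point, J = [[2.000, -4.000], [-12.000, 3.000]] (det J = -42.000).
Solving J·Δ = −F gives Δ = (0.524, 0.762).
Then the next iterate is (p, q)₁ = (-0.476, -1.238).

(-0.476, -1.238)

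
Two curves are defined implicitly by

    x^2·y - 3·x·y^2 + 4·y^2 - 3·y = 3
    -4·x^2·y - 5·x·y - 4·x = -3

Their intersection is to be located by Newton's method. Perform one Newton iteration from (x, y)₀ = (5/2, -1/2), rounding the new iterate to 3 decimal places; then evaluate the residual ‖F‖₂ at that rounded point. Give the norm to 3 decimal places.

At (5/2, -1/2): F = (-5.500, 11.750).
Jacobian J = [[2·x·y - 3·y^2, x^2 - 6·x·y + 8·y - 3], [-8·x·y - 5·y - 4, -4·x^2 - 5·x]].
At the point, J = [[-3.250, 6.750], [8.500, -37.500]] (det J = 64.500).
Solving J·Δ = −F gives Δ = (-1.968, -0.133).
Then the next iterate is (x, y)₁ = (0.532, -0.633).
Re-evaluating at (0.532, -0.633): F = (-0.31690, 3.27240), so ‖F‖₂ = 3.288.

3.288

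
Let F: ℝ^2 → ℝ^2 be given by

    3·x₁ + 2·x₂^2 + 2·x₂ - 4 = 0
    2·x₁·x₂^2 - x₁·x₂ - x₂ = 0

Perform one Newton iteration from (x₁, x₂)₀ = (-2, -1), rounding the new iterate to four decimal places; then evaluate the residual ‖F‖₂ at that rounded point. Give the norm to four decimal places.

7.3241

At (-2, -1): F = (-10.0000, -5.0000).
Jacobian J = [[3, 4·x₂ + 2], [2·x₂^2 - x₂, 4·x₁·x₂ - x₁ - 1]].
At the point, J = [[3.0000, -2.0000], [3.0000, 9.0000]] (det J = 33.0000).
Solving J·Δ = −F gives Δ = (3.0303, -0.4545).
Then the next iterate is (x₁, x₂)₁ = (1.0303, -1.4545).
Re-evaluating at (1.0303, -1.4545): F = (0.413040, 7.312415), so ‖F‖₂ = 7.3241.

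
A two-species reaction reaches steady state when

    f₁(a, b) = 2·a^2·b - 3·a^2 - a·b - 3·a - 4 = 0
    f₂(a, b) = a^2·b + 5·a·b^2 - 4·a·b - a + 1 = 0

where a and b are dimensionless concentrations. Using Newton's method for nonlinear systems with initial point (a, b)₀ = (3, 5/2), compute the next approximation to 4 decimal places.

(-20.7654, 12.9650)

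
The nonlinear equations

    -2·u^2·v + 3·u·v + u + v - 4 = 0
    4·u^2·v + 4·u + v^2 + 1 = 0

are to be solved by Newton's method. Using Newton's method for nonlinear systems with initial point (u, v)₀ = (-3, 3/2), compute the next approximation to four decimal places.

At (-3, 3/2): F = (-46.0000, 45.2500).
Jacobian J = [[-4·u·v + 3·v + 1, -2·u^2 + 3·u + 1], [8·u·v + 4, 4·u^2 + 2·v]].
At the point, J = [[23.5000, -26.0000], [-32.0000, 39.0000]] (det J = 84.5000).
Solving J·Δ = −F gives Δ = (7.3077, 4.8358).
Then the next iterate is (u, v)₁ = (4.3077, 6.3358).

(4.3077, 6.3358)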